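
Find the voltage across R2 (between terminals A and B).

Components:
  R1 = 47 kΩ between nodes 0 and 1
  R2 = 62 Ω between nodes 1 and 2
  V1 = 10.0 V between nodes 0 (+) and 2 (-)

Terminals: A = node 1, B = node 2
R1 and R2 are in series across V1 (node 0 → node 1 → node 2), and the output A–B is taken across R2, so this is a voltage divider.
Series current: I = V1/(R1 + R2) = 10/(47000 + 62) = 10/47060 = 0.0002125 A
V_R2 = I × R2 = V1 × R2/(R1 + R2) = 10 × 62/47060 = 0.01317 V

Final answer: 0.01317 V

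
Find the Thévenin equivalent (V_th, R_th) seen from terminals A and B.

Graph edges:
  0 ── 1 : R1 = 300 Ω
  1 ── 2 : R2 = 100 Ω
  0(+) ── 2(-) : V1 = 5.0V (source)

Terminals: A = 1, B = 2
Step 1 — V_th is the open-circuit voltage V_A - V_B (nothing connected across the terminals).
Nodal analysis, taking node 2 as the 0 V reference.
Source V1 fixes V_0 = 5 V.
KCL at each unknown node (sum of currents leaving = 0; resistances in Ω):
  Node 1: (V_1 - 5)/300 + (V_1 - 0)/100 = 0
Collecting terms: 0.01333 × V_1 = 0.01667  =>  V_1 = 1.25 V
V_th = V_1 - V_2 = 1.25 - 0 = 1.25 V
Step 2 — R_th: zero the source — replace V1 by a short circuit (node 2 merges into node 0) — and find the resistance seen between A (node 1) and B (node 0).
Reduce the network between node 1 (A) and node 0 (B) by series/parallel combination:
  Rp1 = R1 ‖ R2 (parallel, both between nodes 0 and 1) = 1/(1/300 + 1/100) = 75 Ω
R_th = 75 Ω

Final answer: V_th = 1.25 V, R_th = 75 Ω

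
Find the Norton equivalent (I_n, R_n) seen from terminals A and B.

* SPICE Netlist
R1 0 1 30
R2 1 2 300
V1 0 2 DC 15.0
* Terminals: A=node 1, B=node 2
Find the Thévenin equivalent first; then I_n = V_th/R_th and R_n = R_th.
Step 1 — V_th is the open-circuit voltage V_A - V_B (nothing connected across the terminals).
Nodal analysis, taking node 2 as the 0 V reference.
Source V1 fixes V_0 = 15 V.
KCL at each unknown node (sum of currents leaving = 0; resistances in Ω):
  Node 1: (V_1 - 15)/30 + (V_1 - 0)/300 = 0
Collecting terms: 0.03667 × V_1 = 0.5  =>  V_1 = 13.64 V
V_th = V_1 - V_2 = 13.64 - 0 = 13.64 V
Step 2 — R_th: zero the source — replace V1 by a short circuit (node 2 merges into node 0) — and find the resistance seen between A (node 1) and B (node 0).
Reduce the network between node 1 (A) and node 0 (B) by series/parallel combination:
  Rp1 = R1 ‖ R2 (parallel, both between nodes 0 and 1) = 1/(1/30 + 1/300) = 27.27 Ω
R_th = 27.27 Ω
I_n = V_th/R_th = 13.64/27.27 = 0.5 A, and R_n = R_th = 27.27 Ω

Final answer: I_n = 0.5 A, R_n = 27.27 Ω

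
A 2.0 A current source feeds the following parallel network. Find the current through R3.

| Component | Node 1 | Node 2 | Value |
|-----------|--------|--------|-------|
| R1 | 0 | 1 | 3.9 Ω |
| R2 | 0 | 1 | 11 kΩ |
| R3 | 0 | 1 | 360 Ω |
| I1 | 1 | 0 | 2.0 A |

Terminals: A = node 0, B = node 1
All resistors sit directly between nodes 0 and 1, so they are in parallel and share one voltage V; the full source current 2 A splits among them.
1/R_par = 1/3.9 + 1/11000 + 1/360 = 0.2593 S  =>  R_par = 3.857 Ω
V = I × R_par = 2 × 3.857 = 7.714 V
I_R3 = V/R3 = 7.714/360 = 0.02143 A

Final answer: 0.02143 A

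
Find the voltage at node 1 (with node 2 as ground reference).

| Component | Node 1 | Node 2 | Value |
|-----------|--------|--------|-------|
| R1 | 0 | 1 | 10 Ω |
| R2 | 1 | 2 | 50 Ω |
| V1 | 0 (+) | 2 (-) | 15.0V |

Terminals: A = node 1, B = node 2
Nodal analysis, taking node 2 as the 0 V reference.
Source V1 fixes V_0 = 15 V.
KCL at each unknown node (sum of currents leaving = 0; resistances in Ω):
  Node 1: (V_1 - 15)/10 + (V_1 - 0)/50 = 0
Collecting terms: 0.12 × V_1 = 1.5  =>  V_1 = 12.5 V
The requested potential is V_1 = 12.5 V.

Final answer: V_1 = 12.5 V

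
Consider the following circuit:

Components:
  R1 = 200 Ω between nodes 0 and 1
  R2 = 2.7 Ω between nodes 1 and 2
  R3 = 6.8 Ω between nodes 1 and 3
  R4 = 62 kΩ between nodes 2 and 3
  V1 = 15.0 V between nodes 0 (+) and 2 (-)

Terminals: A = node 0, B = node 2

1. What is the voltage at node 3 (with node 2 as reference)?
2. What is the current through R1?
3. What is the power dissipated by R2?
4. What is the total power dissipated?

Nodal analysis, taking node 2 as the 0 V reference.
Source V1 fixes V_0 = 15 V.
KCL at each unknown node (sum of currents leaving = 0; resistances in Ω):
  Node 1: (V_1 - 15)/200 + (V_1 - 0)/2.7 + (V_1 - V_3)/6.8 = 0
  Node 3: (V_3 - V_1)/6.8 + (V_3 - 0)/62000 = 0
Collecting terms (coefficients in siemens):
  0.5224·V_1 - 0.1471·V_3 = 0.075
  0.1471·V_3 - 0.1471·V_1 = 0
Determinant D = (0.5224)(0.1471) - (-0.1471)(-0.1471) = 0.05521
V_1 = [(0.075)(0.1471) - (-0.1471)(0)]/D = 0.1998 V
V_3 = [(0.5224)(0) - (0.075)(-0.1471)]/D = 0.1998 V
Part 1:
  Read off the nodal solution: V_3 = 0.1998 V
Part 2:
  I_R1 = (V_0 - V_1)/R1 = (15 - 0.1998)/200 = 0.074 A
  Magnitude: I_R1 = 0.074 A
Part 3:
  I_R2 = (V_1 - V_2)/R2 = (0.1998 - 0)/2.7 = 0.074 A
  P_R2 = I_R2² × R2 = (0.074)² × 2.7 = 0.01478 W
Part 4:
  Power in each resistor, P = (ΔV)²/R:
    P_R1 = (15 - 0.1998)²/200 = 1.095 W
    P_R2 = (0.1998 - 0)²/2.7 = 0.01478 W
    P_R3 = (0.1998 - 0.1998)²/6.8 = 0.0000000000706 W
    P_R4 = (0 - 0.1998)²/62000 = 0.0000006437 W
  P_total = P_R1 + P_R2 + P_R3 + P_R4 = 1.11 W

Final answers:
1. V_3 = 0.1998 V
2. I_R1 = 0.074 A
3. P_R2 = 0.01478 W
4. P_total = 1.11 W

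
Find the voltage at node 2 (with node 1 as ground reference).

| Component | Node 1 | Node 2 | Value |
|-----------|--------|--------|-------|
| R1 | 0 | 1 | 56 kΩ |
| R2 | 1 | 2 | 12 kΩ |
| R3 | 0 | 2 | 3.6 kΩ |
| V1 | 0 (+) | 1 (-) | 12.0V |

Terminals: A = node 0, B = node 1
Nodal analysis, taking node 1 as the 0 V reference.
Source V1 fixes V_0 = 12 V.
KCL at each unknown node (sum of currents leaving = 0; resistances in Ω):
  Node 2: (V_2 - 0)/12000 + (V_2 - 12)/3600 = 0
Collecting terms: 0.0003611 × V_2 = 0.003333  =>  V_2 = 9.231 V
The requested potential is V_2 = 9.231 V.

Final answer: V_2 = 9.231 V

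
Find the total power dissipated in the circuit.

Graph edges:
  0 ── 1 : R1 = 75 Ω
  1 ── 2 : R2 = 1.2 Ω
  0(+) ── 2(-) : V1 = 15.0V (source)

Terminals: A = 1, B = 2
Nodal analysis, taking node 2 as the 0 V reference.
Source V1 fixes V_0 = 15 V.
KCL at each unknown node (sum of currents leaving = 0; resistances in Ω):
  Node 1: (V_1 - 15)/75 + (V_1 - 0)/1.2 = 0
Collecting terms: 0.8467 × V_1 = 0.2  =>  V_1 = 0.2362 V
Power in each resistor, P = (ΔV)²/R:
  P_R1 = (15 - 0.2362)²/75 = 2.906 W
  P_R2 = (0.2362 - 0)²/1.2 = 0.0465 W
P_total = P_R1 + P_R2 = 2.953 W

Final answer: 2.953 W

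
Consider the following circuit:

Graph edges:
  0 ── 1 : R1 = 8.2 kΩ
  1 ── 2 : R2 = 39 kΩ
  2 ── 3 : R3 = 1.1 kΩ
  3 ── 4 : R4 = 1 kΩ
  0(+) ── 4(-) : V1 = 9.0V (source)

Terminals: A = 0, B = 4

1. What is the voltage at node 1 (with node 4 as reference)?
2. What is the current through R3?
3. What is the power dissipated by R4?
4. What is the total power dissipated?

Nodal analysis, taking node 4 as the 0 V reference.
Source V1 fixes V_0 = 9 V.
KCL at each unknown node (sum of currents leaving = 0; resistances in Ω):
  Node 1: (V_1 - 9)/8200 + (V_1 - V_2)/39000 = 0
  Node 2: (V_2 - V_1)/39000 + (V_2 - V_3)/1100 = 0
  Node 3: (V_3 - V_2)/1100 + (V_3 - 0)/1000 = 0
Collecting terms (coefficients in siemens):
  0.0001476·V_1 - 0.00002564·V_2 = 0.001098
  0.0009347·V_2 - 0.00002564·V_1 - 0.0009091·V_3 = 0
  0.001909·V_3 - 0.0009091·V_2 = 0
Solving these 3 simultaneous equations (Gaussian elimination) gives:
  V_1 = 7.503 V, V_2 = 0.3834 V, V_3 = 0.1826 V
Part 1:
  Read off the nodal solution: V_1 = 7.503 V
Part 2:
  I_R3 = (V_2 - V_3)/R3 = (0.3834 - 0.1826)/1100 = 0.0001826 A
  Magnitude: I_R3 = 0.0001826 A
Part 3:
  I_R4 = (V_3 - V_4)/R4 = (0.1826 - 0)/1000 = 0.0001826 A
  P_R4 = I_R4² × R4 = (0.0001826)² × 1000 = 0.00003333 W
Part 4:
  Power in each resistor, P = (ΔV)²/R:
    P_R1 = (9 - 7.503)²/8200 = 0.0002733 W
    P_R2 = (7.503 - 0.3834)²/39000 = 0.0013 W
    P_R3 = (0.3834 - 0.1826)²/1100 = 0.00003666 W
    P_R4 = (0.1826 - 0)²/1000 = 0.00003333 W
  P_total = P_R1 + P_R2 + P_R3 + P_R4 = 0.001643 W

Final answers:
1. V_1 = 7.503 V
2. I_R3 = 0.0001826 A
3. P_R4 = 3.333e-05 W
4. P_total = 0.001643 W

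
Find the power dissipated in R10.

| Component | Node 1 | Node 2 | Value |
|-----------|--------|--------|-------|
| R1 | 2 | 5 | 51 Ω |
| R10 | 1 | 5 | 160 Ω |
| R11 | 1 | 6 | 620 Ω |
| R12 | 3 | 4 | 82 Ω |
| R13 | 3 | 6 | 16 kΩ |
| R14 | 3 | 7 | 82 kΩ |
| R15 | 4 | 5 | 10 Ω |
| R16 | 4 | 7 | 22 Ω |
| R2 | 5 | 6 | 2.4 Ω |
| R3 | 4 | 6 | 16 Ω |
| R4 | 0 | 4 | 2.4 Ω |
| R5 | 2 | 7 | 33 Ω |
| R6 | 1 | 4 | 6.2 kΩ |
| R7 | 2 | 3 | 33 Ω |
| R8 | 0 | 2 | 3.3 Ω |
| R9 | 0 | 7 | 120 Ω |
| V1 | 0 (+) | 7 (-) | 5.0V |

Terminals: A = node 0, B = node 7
Nodal analysis, taking node 7 as the 0 V reference.
Source V1 fixes V_0 = 5 V.
KCL at each unknown node (sum of currents leaving = 0; resistances in Ω):
  Node 1: (V_1 - V_4)/6200 + (V_1 - V_5)/160 + (V_1 - V_6)/620 = 0
  Node 2: (V_2 - V_5)/51 + (V_2 - 0)/33 + (V_2 - V_3)/33 + (V_2 - 5)/3.3 = 0
  Node 3: (V_3 - V_2)/33 + (V_3 - V_4)/82 + (V_3 - V_6)/16000 + (V_3 - 0)/82000 = 0
  Node 4: (V_4 - V_6)/16 + (V_4 - 5)/2.4 + (V_4 - V_1)/6200 + (V_4 - V_3)/82 + (V_4 - V_5)/10 + (V_4 - 0)/22 = 0
  Node 5: (V_5 - V_2)/51 + (V_5 - V_6)/2.4 + (V_5 - V_1)/160 + (V_5 - V_4)/10 = 0
  Node 6: (V_6 - V_5)/2.4 + (V_6 - V_4)/16 + (V_6 - V_1)/620 + (V_6 - V_3)/16000 = 0
Collecting terms (coefficients in siemens):
  0.008024·V_1 - 0.0001613·V_4 - 0.00625·V_5 - 0.001613·V_6 = 0
  0.3832·V_2 - 0.0303·V_3 - 0.01961·V_5 = 1.515
  0.04257·V_3 - 0.0303·V_2 - 0.0122·V_4 - 0.0000625·V_6 = 0
  0.637·V_4 - 0.0001613·V_1 - 0.0122·V_3 - 0.1·V_5 - 0.0625·V_6 = 2.083
  0.5425·V_5 - 0.00625·V_1 - 0.01961·V_2 - 0.1·V_4 - 0.4167·V_6 = 0
  0.4808·V_6 - 0.001613·V_1 - 0.0000625·V_3 - 0.0625·V_4 - 0.4167·V_5 = 0
Solving these 6 simultaneous equations (Gaussian elimination) gives:
  V_1 = 4.514 V, V_2 = 4.543 V, V_3 = 4.532 V, V_4 = 4.51 V
  V_5 = 4.514 V, V_6 = 4.513 V
I_R10 = (V_1 - V_5)/R10 = (4.514 - 4.514)/160 = -0.000001065 A
P_R10 = I_R10² × R10 = (-0.000001065)² × 160 = 0.0000000001815 W

Final answer: 1.815e-10 W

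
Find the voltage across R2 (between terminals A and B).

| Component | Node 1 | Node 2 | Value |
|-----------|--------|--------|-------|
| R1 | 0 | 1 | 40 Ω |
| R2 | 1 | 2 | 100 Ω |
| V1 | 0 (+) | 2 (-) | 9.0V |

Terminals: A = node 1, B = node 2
R1 and R2 are in series across V1 (node 0 → node 1 → node 2), and the output A–B is taken across R2, so this is a voltage divider.
Series current: I = V1/(R1 + R2) = 9/(40 + 100) = 9/140 = 0.06429 A
V_R2 = I × R2 = V1 × R2/(R1 + R2) = 9 × 100/140 = 6.429 V

Final answer: 6.429 V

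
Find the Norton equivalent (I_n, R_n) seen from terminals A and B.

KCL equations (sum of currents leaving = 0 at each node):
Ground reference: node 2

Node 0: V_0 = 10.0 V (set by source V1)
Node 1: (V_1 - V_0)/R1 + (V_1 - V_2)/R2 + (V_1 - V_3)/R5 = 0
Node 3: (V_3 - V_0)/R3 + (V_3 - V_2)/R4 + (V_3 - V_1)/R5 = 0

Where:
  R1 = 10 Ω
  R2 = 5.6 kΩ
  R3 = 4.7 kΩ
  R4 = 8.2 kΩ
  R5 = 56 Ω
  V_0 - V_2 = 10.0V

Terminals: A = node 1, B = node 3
Find the Thévenin equivalent first; then I_n = V_th/R_th and R_n = R_th.
Step 1 — V_th is the open-circuit voltage V_A - V_B (nothing connected across the terminals).
Nodal analysis, taking node 2 as the 0 V reference.
Source V1 fixes V_0 = 10 V.
KCL at each unknown node (sum of currents leaving = 0; resistances in Ω):
  Node 1: (V_1 - 10)/10 + (V_1 - 0)/5600 + (V_1 - V_3)/56 = 0
  Node 3: (V_3 - 10)/4700 + (V_3 - 0)/8200 + (V_3 - V_1)/56 = 0
Collecting terms (coefficients in siemens):
  0.118·V_1 - 0.01786·V_3 = 1
  0.01819·V_3 - 0.01786·V_1 = 0.002128
Determinant D = (0.118)(0.01819) - (-0.01786)(-0.01786) = 0.001828
V_1 = [(1)(0.01819) - (-0.01786)(0.002128)]/D = 9.97 V
V_3 = [(0.118)(0.002128) - (1)(-0.01786)]/D = 9.904 V
V_th = V_1 - V_3 = 9.97 - 9.904 = 0.06649 V
Step 2 — R_th: zero the source — replace V1 by a short circuit (node 2 merges into node 0) — and find the resistance seen between A (node 1) and B (node 3).
Reduce the network between node 1 (A) and node 3 (B) by series/parallel combination:
  Rp1 = R1 ‖ R2 (parallel, both between nodes 0 and 1) = 1/(1/10 + 1/5600) = 9.982 Ω
  Rp2 = R3 ‖ R4 (parallel, both between nodes 0 and 3) = 1/(1/4700 + 1/8200) = 2988 Ω
  Rs1 = Rp1 + Rp2 (series, joined only at node 0) = 9.982 + 2988 = 2998 Ω
  Rp3 = R5 ‖ Rs1 (parallel, both between nodes 1 and 3) = 1/(1/56 + 1/2998) = 54.97 Ω
R_th = 54.97 Ω
I_n = V_th/R_th = 0.06649/54.97 = 0.00121 A, and R_n = R_th = 54.97 Ω

Final answer: I_n = 0.00121 A, R_n = 54.97 Ω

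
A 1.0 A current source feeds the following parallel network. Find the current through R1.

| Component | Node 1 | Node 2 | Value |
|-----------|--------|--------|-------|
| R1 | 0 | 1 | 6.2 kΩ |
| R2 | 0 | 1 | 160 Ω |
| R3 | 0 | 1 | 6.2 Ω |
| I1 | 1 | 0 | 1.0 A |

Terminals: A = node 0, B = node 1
All resistors sit directly between nodes 0 and 1, so they are in parallel and share one voltage V; the full source current 1 A splits among them.
1/R_par = 1/6200 + 1/160 + 1/6.2 = 0.1677 S  =>  R_par = 5.963 Ω
V = I × R_par = 1 × 5.963 = 5.963 V
I_R1 = V/R1 = 5.963/6200 = 0.0009618 A

Final answer: 0.0009618 A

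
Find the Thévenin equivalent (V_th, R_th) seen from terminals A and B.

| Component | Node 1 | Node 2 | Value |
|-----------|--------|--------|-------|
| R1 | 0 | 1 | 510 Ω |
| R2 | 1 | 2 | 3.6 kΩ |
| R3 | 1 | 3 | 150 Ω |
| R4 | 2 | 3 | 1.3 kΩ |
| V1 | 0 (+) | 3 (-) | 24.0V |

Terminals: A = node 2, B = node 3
Step 1 — V_th is the open-circuit voltage V_A - V_B (nothing connected across the terminals).
Nodal analysis, taking node 3 as the 0 V reference.
Source V1 fixes V_0 = 24 V.
KCL at each unknown node (sum of currents leaving = 0; resistances in Ω):
  Node 1: (V_1 - 24)/510 + (V_1 - V_2)/3600 + (V_1 - 0)/150 = 0
  Node 2: (V_2 - V_1)/3600 + (V_2 - 0)/1300 = 0
Collecting terms (coefficients in siemens):
  0.008905·V_1 - 0.0002778·V_2 = 0.04706
  0.001047·V_2 - 0.0002778·V_1 = 0
Determinant D = (0.008905)(0.001047) - (-0.0002778)(-0.0002778) = 0.000009247
V_1 = [(0.04706)(0.001047) - (-0.0002778)(0)]/D = 5.329 V
V_2 = [(0.008905)(0) - (0.04706)(-0.0002778)]/D = 1.414 V
V_th = V_2 - V_3 = 1.414 - 0 = 1.414 V
Step 2 — R_th: zero the source — replace V1 by a short circuit (node 3 merges into node 0) — and find the resistance seen between A (node 2) and B (node 0).
Reduce the network between node 2 (A) and node 0 (B) by series/parallel combination:
  Rp1 = R1 ‖ R3 (parallel, both between nodes 0 and 1) = 1/(1/510 + 1/150) = 115.9 Ω
  Rs1 = R2 + Rp1 (series, joined only at node 1) = 3600 + 115.9 = 3716 Ω
  Rp2 = R4 ‖ Rs1 (parallel, both between nodes 0 and 2) = 1/(1/1300 + 1/3716) = 963.1 Ω
R_th = 963.1 Ω

Final answer: V_th = 1.414 V, R_th = 963.1 Ω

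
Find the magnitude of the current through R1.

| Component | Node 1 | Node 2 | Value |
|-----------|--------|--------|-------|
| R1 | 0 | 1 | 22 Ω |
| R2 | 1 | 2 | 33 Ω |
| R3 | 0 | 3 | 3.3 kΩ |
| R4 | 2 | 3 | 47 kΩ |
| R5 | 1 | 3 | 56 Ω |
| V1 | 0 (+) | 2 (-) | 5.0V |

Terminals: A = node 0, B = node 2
Nodal analysis, taking node 2 as the 0 V reference.
Source V1 fixes V_0 = 5 V.
KCL at each unknown node (sum of currents leaving = 0; resistances in Ω):
  Node 1: (V_1 - 5)/22 + (V_1 - 0)/33 + (V_1 - V_3)/56 = 0
  Node 3: (V_3 - 5)/3300 + (V_3 - 0)/47000 + (V_3 - V_1)/56 = 0
Collecting terms (coefficients in siemens):
  0.09361·V_1 - 0.01786·V_3 = 0.2273
  0.01818·V_3 - 0.01786·V_1 = 0.001515
Determinant D = (0.09361)(0.01818) - (-0.01786)(-0.01786) = 0.001383
V_1 = [(0.2273)(0.01818) - (-0.01786)(0.001515)]/D = 3.007 V
V_3 = [(0.09361)(0.001515) - (0.2273)(-0.01786)]/D = 3.037 V
I_R1 = (V_0 - V_1)/R1 = (5 - 3.007)/22 = 0.09059 A
|I_R1| = 0.09059 A

Final answer: |I_R1| = 0.09059 A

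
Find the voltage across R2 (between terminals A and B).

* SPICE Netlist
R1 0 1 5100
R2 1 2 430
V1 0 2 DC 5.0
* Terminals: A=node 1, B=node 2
R1 and R2 are in series across V1 (node 0 → node 1 → node 2), and the output A–B is taken across R2, so this is a voltage divider.
Series current: I = V1/(R1 + R2) = 5/(5100 + 430) = 5/5530 = 0.0009042 A
V_R2 = I × R2 = V1 × R2/(R1 + R2) = 5 × 430/5530 = 0.3888 V

Final answer: 0.3888 V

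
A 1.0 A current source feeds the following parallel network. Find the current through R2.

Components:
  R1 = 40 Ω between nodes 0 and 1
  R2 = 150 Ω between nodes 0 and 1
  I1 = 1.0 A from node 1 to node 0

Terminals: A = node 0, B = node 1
All resistors sit directly between nodes 0 and 1, so they are in parallel and share one voltage V; the full source current 1 A splits among them.
1/R_par = 1/40 + 1/150 = 0.03167 S  =>  R_par = 31.58 Ω
V = I × R_par = 1 × 31.58 = 31.58 V
I_R2 = V/R2 = 31.58/150 = 0.2105 A

Final answer: 0.2105 A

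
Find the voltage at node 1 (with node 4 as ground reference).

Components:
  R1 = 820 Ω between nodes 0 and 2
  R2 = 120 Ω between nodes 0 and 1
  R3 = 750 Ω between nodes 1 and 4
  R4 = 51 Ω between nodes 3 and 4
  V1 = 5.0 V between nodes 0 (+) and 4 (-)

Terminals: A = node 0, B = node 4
Nodal analysis, taking node 4 as the 0 V reference.
Source V1 fixes V_0 = 5 V.
KCL at each unknown node (sum of currents leaving = 0; resistances in Ω):
  Node 1: (V_1 - 5)/120 + (V_1 - 0)/750 = 0
  Node 2: (V_2 - 5)/820 = 0
  Node 3: (V_3 - 0)/51 = 0
Collecting terms (coefficients in siemens):
  0.009667·V_1 = 0.04167
  0.00122·V_2 = 0.006098
  0.01961·V_3 = 0
Solving these 3 simultaneous equations (Gaussian elimination) gives:
  V_1 = 4.31 V, V_2 = 5 V, V_3 = 0 V
The requested potential is V_1 = 4.31 V.

Final answer: V_1 = 4.31 V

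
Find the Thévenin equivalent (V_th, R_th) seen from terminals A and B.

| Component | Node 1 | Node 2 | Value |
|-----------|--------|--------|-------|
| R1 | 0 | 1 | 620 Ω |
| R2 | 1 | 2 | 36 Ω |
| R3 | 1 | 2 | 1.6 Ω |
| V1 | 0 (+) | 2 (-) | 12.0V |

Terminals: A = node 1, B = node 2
Step 1 — V_th is the open-circuit voltage V_A - V_B (nothing connected across the terminals).
Nodal analysis, taking node 2 as the 0 V reference.
Source V1 fixes V_0 = 12 V.
KCL at each unknown node (sum of currents leaving = 0; resistances in Ω):
  Node 1: (V_1 - 12)/620 + (V_1 - 0)/36 + (V_1 - 0)/1.6 = 0
Collecting terms: 0.6544 × V_1 = 0.01935  =>  V_1 = 0.02958 V
V_th = V_1 - V_2 = 0.02958 - 0 = 0.02958 V
Step 2 — R_th: zero the source — replace V1 by a short circuit (node 2 merges into node 0) — and find the resistance seen between A (node 1) and B (node 0).
Reduce the network between node 1 (A) and node 0 (B) by series/parallel combination:
  Rp1 = R1 ‖ R2 ‖ R3 (parallel, all between nodes 0 and 1) = 1/(1/620 + 1/36 + 1/1.6) = 1.528 Ω
R_th = 1.528 Ω

Final answer: V_th = 0.02958 V, R_th = 1.528 Ω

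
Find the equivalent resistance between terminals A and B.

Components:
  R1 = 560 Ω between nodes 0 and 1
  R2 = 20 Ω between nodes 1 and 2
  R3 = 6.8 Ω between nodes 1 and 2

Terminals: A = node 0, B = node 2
Reduce the network between node 0 (A) and node 2 (B) by series/parallel combination:
  Rp1 = R2 ‖ R3 (parallel, both between nodes 1 and 2) = 1/(1/20 + 1/6.8) = 5.075 Ω
  Rs1 = R1 + Rp1 (series, joined only at node 1) = 560 + 5.075 = 565.1 Ω
R_eq = 565.1 Ω

Final answer: 565.1 Ω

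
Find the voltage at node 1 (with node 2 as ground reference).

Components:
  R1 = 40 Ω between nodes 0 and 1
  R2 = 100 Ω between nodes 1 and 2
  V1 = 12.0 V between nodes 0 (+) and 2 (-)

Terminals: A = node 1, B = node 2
Nodal analysis, taking node 2 as the 0 V reference.
Source V1 fixes V_0 = 12 V.
KCL at each unknown node (sum of currents leaving = 0; resistances in Ω):
  Node 1: (V_1 - 12)/40 + (V_1 - 0)/100 = 0
Collecting terms: 0.035 × V_1 = 0.3  =>  V_1 = 8.571 V
The requested potential is V_1 = 8.571 V.

Final answer: V_1 = 8.571 V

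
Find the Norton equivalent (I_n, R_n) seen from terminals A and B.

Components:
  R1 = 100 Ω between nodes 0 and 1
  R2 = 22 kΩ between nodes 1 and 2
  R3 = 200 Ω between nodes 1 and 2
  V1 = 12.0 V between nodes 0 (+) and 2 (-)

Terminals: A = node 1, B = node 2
Find the Thévenin equivalent first; then I_n = V_th/R_th and R_n = R_th.
Step 1 — V_th is the open-circuit voltage V_A - V_B (nothing connected across the terminals).
Nodal analysis, taking node 2 as the 0 V reference.
Source V1 fixes V_0 = 12 V.
KCL at each unknown node (sum of currents leaving = 0; resistances in Ω):
  Node 1: (V_1 - 12)/100 + (V_1 - 0)/22000 + (V_1 - 0)/200 = 0
Collecting terms: 0.01505 × V_1 = 0.12  =>  V_1 = 7.976 V
V_th = V_1 - V_2 = 7.976 - 0 = 7.976 V
Step 2 — R_th: zero the source — replace V1 by a short circuit (node 2 merges into node 0) — and find the resistance seen between A (node 1) and B (node 0).
Reduce the network between node 1 (A) and node 0 (B) by series/parallel combination:
  Rp1 = R1 ‖ R2 ‖ R3 (parallel, all between nodes 0 and 1) = 1/(1/100 + 1/22000 + 1/200) = 66.47 Ω
R_th = 66.47 Ω
I_n = V_th/R_th = 7.976/66.47 = 0.12 A, and R_n = R_th = 66.47 Ω

Final answer: I_n = 0.12 A, R_n = 66.47 Ω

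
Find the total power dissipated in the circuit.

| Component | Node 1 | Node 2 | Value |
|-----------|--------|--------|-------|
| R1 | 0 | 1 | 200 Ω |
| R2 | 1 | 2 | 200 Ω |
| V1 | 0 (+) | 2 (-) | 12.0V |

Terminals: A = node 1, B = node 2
Nodal analysis, taking node 2 as the 0 V reference.
Source V1 fixes V_0 = 12 V.
KCL at each unknown node (sum of currents leaving = 0; resistances in Ω):
  Node 1: (V_1 - 12)/200 + (V_1 - 0)/200 = 0
Collecting terms: 0.01 × V_1 = 0.06  =>  V_1 = 6 V
Power in each resistor, P = (ΔV)²/R:
  P_R1 = (12 - 6)²/200 = 0.18 W
  P_R2 = (6 - 0)²/200 = 0.18 W
P_total = P_R1 + P_R2 = 0.36 W

Final answer: 0.36 W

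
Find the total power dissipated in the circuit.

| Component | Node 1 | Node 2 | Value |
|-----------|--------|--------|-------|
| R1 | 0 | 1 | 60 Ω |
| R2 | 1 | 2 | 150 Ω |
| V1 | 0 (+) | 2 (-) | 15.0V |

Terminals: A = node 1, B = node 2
Nodal analysis, taking node 2 as the 0 V reference.
Source V1 fixes V_0 = 15 V.
KCL at each unknown node (sum of currents leaving = 0; resistances in Ω):
  Node 1: (V_1 - 15)/60 + (V_1 - 0)/150 = 0
Collecting terms: 0.02333 × V_1 = 0.25  =>  V_1 = 10.71 V
Power in each resistor, P = (ΔV)²/R:
  P_R1 = (15 - 10.71)²/60 = 0.3061 W
  P_R2 = (10.71 - 0)²/150 = 0.7653 W
P_total = P_R1 + P_R2 = 1.071 W

Final answer: 1.071 W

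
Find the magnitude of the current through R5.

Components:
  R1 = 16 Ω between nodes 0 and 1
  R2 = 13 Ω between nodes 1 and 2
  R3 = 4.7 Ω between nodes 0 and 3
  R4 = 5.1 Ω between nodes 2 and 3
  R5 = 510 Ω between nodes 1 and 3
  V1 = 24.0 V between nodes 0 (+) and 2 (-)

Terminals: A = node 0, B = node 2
Nodal analysis, taking node 2 as the 0 V reference.
Source V1 fixes V_0 = 24 V.
KCL at each unknown node (sum of currents leaving = 0; resistances in Ω):
  Node 1: (V_1 - 24)/16 + (V_1 - 0)/13 + (V_1 - V_3)/510 = 0
  Node 3: (V_3 - 24)/4.7 + (V_3 - 0)/5.1 + (V_3 - V_1)/510 = 0
Collecting terms (coefficients in siemens):
  0.1414·V_1 - 0.001961·V_3 = 1.5
  0.4108·V_3 - 0.001961·V_1 = 5.106
Determinant D = (0.1414)(0.4108) - (-0.001961)(-0.001961) = 0.05808
V_1 = [(1.5)(0.4108) - (-0.001961)(5.106)]/D = 10.78 V
V_3 = [(0.1414)(5.106) - (1.5)(-0.001961)]/D = 12.48 V
I_R5 = (V_1 - V_3)/R5 = (10.78 - 12.48)/510 = -0.003332 A
|I_R5| = 0.003332 A

Final answer: |I_R5| = 0.003332 A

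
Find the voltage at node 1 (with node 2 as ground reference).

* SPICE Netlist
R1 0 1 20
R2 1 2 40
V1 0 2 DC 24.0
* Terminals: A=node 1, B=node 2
Nodal analysis, taking node 2 as the 0 V reference.
Source V1 fixes V_0 = 24 V.
KCL at each unknown node (sum of currents leaving = 0; resistances in Ω):
  Node 1: (V_1 - 24)/20 + (V_1 - 0)/40 = 0
Collecting terms: 0.075 × V_1 = 1.2  =>  V_1 = 16 V
The requested potential is V_1 = 16 V.

Final answer: V_1 = 16 V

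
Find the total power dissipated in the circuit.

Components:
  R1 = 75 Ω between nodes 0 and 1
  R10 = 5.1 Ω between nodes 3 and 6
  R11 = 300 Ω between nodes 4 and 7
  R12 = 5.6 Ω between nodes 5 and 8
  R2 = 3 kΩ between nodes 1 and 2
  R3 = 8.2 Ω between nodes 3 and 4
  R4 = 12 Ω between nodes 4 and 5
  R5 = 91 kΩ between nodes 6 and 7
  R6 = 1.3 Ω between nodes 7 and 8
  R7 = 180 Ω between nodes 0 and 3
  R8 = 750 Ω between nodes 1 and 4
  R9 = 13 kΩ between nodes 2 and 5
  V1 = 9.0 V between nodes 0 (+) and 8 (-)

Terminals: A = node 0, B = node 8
Nodal analysis, taking node 8 as the 0 V reference.
Source V1 fixes V_0 = 9 V.
KCL at each unknown node (sum of currents leaving = 0; resistances in Ω):
  Node 1: (V_1 - 9)/75 + (V_1 - V_2)/3000 + (V_1 - V_4)/750 = 0
  Node 2: (V_2 - V_1)/3000 + (V_2 - V_5)/13000 = 0
  Node 3: (V_3 - V_4)/8.2 + (V_3 - 9)/180 + (V_3 - V_6)/5.1 = 0
  Node 4: (V_4 - V_3)/8.2 + (V_4 - V_5)/12 + (V_4 - V_1)/750 + (V_4 - V_7)/300 = 0
  Node 5: (V_5 - V_4)/12 + (V_5 - V_2)/13000 + (V_5 - 0)/5.6 = 0
  Node 6: (V_6 - V_7)/91000 + (V_6 - V_3)/5.1 = 0
  Node 7: (V_7 - V_6)/91000 + (V_7 - 0)/1.3 + (V_7 - V_4)/300 = 0
Collecting terms (coefficients in siemens):
  0.015·V_1 - 0.0003333·V_2 - 0.001333·V_4 = 0.12
  0.0004103·V_2 - 0.0003333·V_1 - 0.00007692·V_5 = 0
  0.3236·V_3 - 0.122·V_4 - 0.1961·V_6 = 0.05
  0.21·V_4 - 0.001333·V_1 - 0.122·V_3 - 0.08333·V_5 - 0.003333·V_7 = 0
  0.262·V_5 - 0.00007692·V_2 - 0.08333·V_4 = 0
  0.1961·V_6 - 0.1961·V_3 - 0.00001099·V_7 = 0
  0.7726·V_7 - 0.003333·V_4 - 0.00001099·V_6 = 0
Solving these 7 simultaneous equations (Gaussian elimination) gives:
  V_1 = 8.228 V, V_2 = 6.738 V, V_3 = 1.236 V, V_4 = 0.8825 V
  V_5 = 0.2827 V, V_6 = 1.236 V, V_7 = 0.003825 V
Power in each resistor, P = (ΔV)²/R:
  P_R1 = (9 - 8.228)²/75 = 0.007943 W
  P_R2 = (8.228 - 6.738)²/3000 = 0.0007398 W
  P_R3 = (1.236 - 0.8825)²/8.2 = 0.01525 W
  P_R4 = (0.8825 - 0.2827)²/12 = 0.02998 W
  P_R5 = (1.236 - 0.003825)²/91000 = 0.00001668 W
  P_R6 = (0.003825 - 0)²/1.3 = 0.00001126 W
  P_R7 = (9 - 1.236)²/180 = 0.3349 W
  P_R8 = (8.228 - 0.8825)²/750 = 0.07195 W
  P_R9 = (6.738 - 0.2827)²/13000 = 0.003206 W
  P_R10 = (1.236 - 1.236)²/5.1 = 0.0000000009351 W
  P_R11 = (0.8825 - 0.003825)²/300 = 0.002574 W
  P_R12 = (0.2827 - 0)²/5.6 = 0.01427 W
P_total = P_R1 + P_R2 + P_R3 + P_R4 + P_R5 + P_R6 + P_R7 + P_R8 + P_R9 + P_R10 + P_R11 + P_R12 = 0.4808 W

Final answer: 0.4808 W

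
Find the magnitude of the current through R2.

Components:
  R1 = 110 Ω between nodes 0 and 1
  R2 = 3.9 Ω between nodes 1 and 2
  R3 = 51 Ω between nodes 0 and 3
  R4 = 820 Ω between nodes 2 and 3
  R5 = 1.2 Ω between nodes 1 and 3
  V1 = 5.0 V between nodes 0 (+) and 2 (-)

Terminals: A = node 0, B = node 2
Nodal analysis, taking node 2 as the 0 V reference.
Source V1 fixes V_0 = 5 V.
KCL at each unknown node (sum of currents leaving = 0; resistances in Ω):
  Node 1: (V_1 - 5)/110 + (V_1 - 0)/3.9 + (V_1 - V_3)/1.2 = 0
  Node 3: (V_3 - 5)/51 + (V_3 - 0)/820 + (V_3 - V_1)/1.2 = 0
Collecting terms (coefficients in siemens):
  1.099·V_1 - 0.8333·V_3 = 0.04545
  0.8542·V_3 - 0.8333·V_1 = 0.09804
Determinant D = (1.099)(0.8542) - (-0.8333)(-0.8333) = 0.2441
V_1 = [(0.04545)(0.8542) - (-0.8333)(0.09804)]/D = 0.4937 V
V_3 = [(1.099)(0.09804) - (0.04545)(-0.8333)]/D = 0.5964 V
I_R2 = (V_1 - V_2)/R2 = (0.4937 - 0)/3.9 = 0.1266 A
|I_R2| = 0.1266 A

Final answer: |I_R2| = 0.1266 A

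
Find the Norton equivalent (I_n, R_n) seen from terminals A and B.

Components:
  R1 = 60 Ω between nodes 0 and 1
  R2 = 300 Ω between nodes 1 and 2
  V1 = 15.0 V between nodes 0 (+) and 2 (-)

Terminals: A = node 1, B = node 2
Find the Thévenin equivalent first; then I_n = V_th/R_th and R_n = R_th.
Step 1 — V_th is the open-circuit voltage V_A - V_B (nothing connected across the terminals).
Nodal analysis, taking node 2 as the 0 V reference.
Source V1 fixes V_0 = 15 V.
KCL at each unknown node (sum of currents leaving = 0; resistances in Ω):
  Node 1: (V_1 - 15)/60 + (V_1 - 0)/300 = 0
Collecting terms: 0.02 × V_1 = 0.25  =>  V_1 = 12.5 V
V_th = V_1 - V_2 = 12.5 - 0 = 12.5 V
Step 2 — R_th: zero the source — replace V1 by a short circuit (node 2 merges into node 0) — and find the resistance seen between A (node 1) and B (node 0).
Reduce the network between node 1 (A) and node 0 (B) by series/parallel combination:
  Rp1 = R1 ‖ R2 (parallel, both between nodes 0 and 1) = 1/(1/60 + 1/300) = 50 Ω
R_th = 50 Ω
I_n = V_th/R_th = 12.5/50 = 0.25 A, and R_n = R_th = 50 Ω

Final answer: I_n = 0.25 A, R_n = 50 Ω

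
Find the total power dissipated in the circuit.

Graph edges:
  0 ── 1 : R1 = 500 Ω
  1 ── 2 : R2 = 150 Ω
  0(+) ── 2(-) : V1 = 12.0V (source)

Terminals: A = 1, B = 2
Nodal analysis, taking node 2 as the 0 V reference.
Source V1 fixes V_0 = 12 V.
KCL at each unknown node (sum of currents leaving = 0; resistances in Ω):
  Node 1: (V_1 - 12)/500 + (V_1 - 0)/150 = 0
Collecting terms: 0.008667 × V_1 = 0.024  =>  V_1 = 2.769 V
Power in each resistor, P = (ΔV)²/R:
  P_R1 = (12 - 2.769)²/500 = 0.1704 W
  P_R2 = (2.769 - 0)²/150 = 0.05112 W
P_total = P_R1 + P_R2 = 0.2215 W

Final answer: 0.2215 W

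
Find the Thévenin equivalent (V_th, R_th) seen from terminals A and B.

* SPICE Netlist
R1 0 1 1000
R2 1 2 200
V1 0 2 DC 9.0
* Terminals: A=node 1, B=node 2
Step 1 — V_th is the open-circuit voltage V_A - V_B (nothing connected across the terminals).
Nodal analysis, taking node 2 as the 0 V reference.
Source V1 fixes V_0 = 9 V.
KCL at each unknown node (sum of currents leaving = 0; resistances in Ω):
  Node 1: (V_1 - 9)/1000 + (V_1 - 0)/200 = 0
Collecting terms: 0.006 × V_1 = 0.009  =>  V_1 = 1.5 V
V_th = V_1 - V_2 = 1.5 - 0 = 1.5 V
Step 2 — R_th: zero the source — replace V1 by a short circuit (node 2 merges into node 0) — and find the resistance seen between A (node 1) and B (node 0).
Reduce the network between node 1 (A) and node 0 (B) by series/parallel combination:
  Rp1 = R1 ‖ R2 (parallel, both between nodes 0 and 1) = 1/(1/1000 + 1/200) = 166.7 Ω
R_th = 166.7 Ω

Final answer: V_th = 1.5 V, R_th = 166.7 Ω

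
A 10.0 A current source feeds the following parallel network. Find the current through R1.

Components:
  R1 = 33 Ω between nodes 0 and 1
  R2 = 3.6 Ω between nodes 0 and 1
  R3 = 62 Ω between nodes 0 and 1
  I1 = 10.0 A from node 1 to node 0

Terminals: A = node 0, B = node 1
All resistors sit directly between nodes 0 and 1, so they are in parallel and share one voltage V; the full source current 10 A splits among them.
1/R_par = 1/33 + 1/3.6 + 1/62 = 0.3242 S  =>  R_par = 3.084 Ω
V = I × R_par = 10 × 3.084 = 30.84 V
I_R1 = V/R1 = 30.84/33 = 0.9347 A

Final answer: 0.9347 A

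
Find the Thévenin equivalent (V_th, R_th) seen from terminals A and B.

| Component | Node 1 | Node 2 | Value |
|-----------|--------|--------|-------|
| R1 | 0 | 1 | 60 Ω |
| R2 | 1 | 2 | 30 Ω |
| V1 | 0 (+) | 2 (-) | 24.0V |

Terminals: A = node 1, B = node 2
Step 1 — V_th is the open-circuit voltage V_A - V_B (nothing connected across the terminals).
Nodal analysis, taking node 2 as the 0 V reference.
Source V1 fixes V_0 = 24 V.
KCL at each unknown node (sum of currents leaving = 0; resistances in Ω):
  Node 1: (V_1 - 24)/60 + (V_1 - 0)/30 = 0
Collecting terms: 0.05 × V_1 = 0.4  =>  V_1 = 8 V
V_th = V_1 - V_2 = 8 - 0 = 8 V
Step 2 — R_th: zero the source — replace V1 by a short circuit (node 2 merges into node 0) — and find the resistance seen between A (node 1) and B (node 0).
Reduce the network between node 1 (A) and node 0 (B) by series/parallel combination:
  Rp1 = R1 ‖ R2 (parallel, both between nodes 0 and 1) = 1/(1/60 + 1/30) = 20 Ω
R_th = 20 Ω

Final answer: V_th = 8 V, R_th = 20 Ω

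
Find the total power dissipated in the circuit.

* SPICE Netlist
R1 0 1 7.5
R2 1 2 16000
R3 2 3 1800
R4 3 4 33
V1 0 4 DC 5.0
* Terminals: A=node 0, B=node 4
Nodal analysis, taking node 4 as the 0 V reference.
Source V1 fixes V_0 = 5 V.
KCL at each unknown node (sum of currents leaving = 0; resistances in Ω):
  Node 1: (V_1 - 5)/7.5 + (V_1 - V_2)/16000 = 0
  Node 2: (V_2 - V_1)/16000 + (V_2 - V_3)/1800 = 0
  Node 3: (V_3 - V_2)/1800 + (V_3 - 0)/33 = 0
Collecting terms (coefficients in siemens):
  0.1334·V_1 - 0.0000625·V_2 = 0.6667
  0.0006181·V_2 - 0.0000625·V_1 - 0.0005556·V_3 = 0
  0.03086·V_3 - 0.0005556·V_2 = 0
Solving these 3 simultaneous equations (Gaussian elimination) gives:
  V_1 = 4.998 V, V_2 = 0.5137 V, V_3 = 0.009249 V
Power in each resistor, P = (ΔV)²/R:
  P_R1 = (5 - 4.998)²/7.5 = 0.0000005891 W
  P_R2 = (4.998 - 0.5137)²/16000 = 0.001257 W
  P_R3 = (0.5137 - 0.009249)²/1800 = 0.0001414 W
  P_R4 = (0.009249 - 0)²/33 = 0.000002592 W
P_total = P_R1 + P_R2 + P_R3 + P_R4 = 0.001401 W

Final answer: 0.001401 W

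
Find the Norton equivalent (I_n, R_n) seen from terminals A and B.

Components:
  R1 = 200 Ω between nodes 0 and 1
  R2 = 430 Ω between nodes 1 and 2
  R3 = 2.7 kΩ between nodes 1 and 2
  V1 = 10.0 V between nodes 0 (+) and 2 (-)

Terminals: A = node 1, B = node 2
Find the Thévenin equivalent first; then I_n = V_th/R_th and R_n = R_th.
Step 1 — V_th is the open-circuit voltage V_A - V_B (nothing connected across the terminals).
Nodal analysis, taking node 2 as the 0 V reference.
Source V1 fixes V_0 = 10 V.
KCL at each unknown node (sum of currents leaving = 0; resistances in Ω):
  Node 1: (V_1 - 10)/200 + (V_1 - 0)/430 + (V_1 - 0)/2700 = 0
Collecting terms: 0.007696 × V_1 = 0.05  =>  V_1 = 6.497 V
V_th = V_1 - V_2 = 6.497 - 0 = 6.497 V
Step 2 — R_th: zero the source — replace V1 by a short circuit (node 2 merges into node 0) — and find the resistance seen between A (node 1) and B (node 0).
Reduce the network between node 1 (A) and node 0 (B) by series/parallel combination:
  Rp1 = R1 ‖ R2 ‖ R3 (parallel, all between nodes 0 and 1) = 1/(1/200 + 1/430 + 1/2700) = 129.9 Ω
R_th = 129.9 Ω
I_n = V_th/R_th = 6.497/129.9 = 0.05 A, and R_n = R_th = 129.9 Ω

Final answer: I_n = 0.05 A, R_n = 129.9 Ω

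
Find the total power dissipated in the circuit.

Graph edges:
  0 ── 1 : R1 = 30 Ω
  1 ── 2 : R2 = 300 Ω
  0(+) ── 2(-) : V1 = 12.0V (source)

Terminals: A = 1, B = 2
Nodal analysis, taking node 2 as the 0 V reference.
Source V1 fixes V_0 = 12 V.
KCL at each unknown node (sum of currents leaving = 0; resistances in Ω):
  Node 1: (V_1 - 12)/30 + (V_1 - 0)/300 = 0
Collecting terms: 0.03667 × V_1 = 0.4  =>  V_1 = 10.91 V
Power in each resistor, P = (ΔV)²/R:
  P_R1 = (12 - 10.91)²/30 = 0.03967 W
  P_R2 = (10.91 - 0)²/300 = 0.3967 W
P_total = P_R1 + P_R2 = 0.4364 W

Final answer: 0.4364 W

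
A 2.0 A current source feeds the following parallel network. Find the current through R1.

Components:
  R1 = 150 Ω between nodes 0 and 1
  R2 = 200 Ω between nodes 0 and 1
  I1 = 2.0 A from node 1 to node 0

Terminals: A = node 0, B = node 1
All resistors sit directly between nodes 0 and 1, so they are in parallel and share one voltage V; the full source current 2 A splits among them.
1/R_par = 1/150 + 1/200 = 0.01167 S  =>  R_par = 85.71 Ω
V = I × R_par = 2 × 85.71 = 171.4 V
I_R1 = V/R1 = 171.4/150 = 1.143 A

Final answer: 1.143 A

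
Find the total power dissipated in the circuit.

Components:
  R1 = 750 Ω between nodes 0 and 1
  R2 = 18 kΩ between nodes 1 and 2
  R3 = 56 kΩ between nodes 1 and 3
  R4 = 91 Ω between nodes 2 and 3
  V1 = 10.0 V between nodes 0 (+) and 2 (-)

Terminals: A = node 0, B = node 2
Nodal analysis, taking node 2 as the 0 V reference.
Source V1 fixes V_0 = 10 V.
KCL at each unknown node (sum of currents leaving = 0; resistances in Ω):
  Node 1: (V_1 - 10)/750 + (V_1 - 0)/18000 + (V_1 - V_3)/56000 = 0
  Node 3: (V_3 - V_1)/56000 + (V_3 - 0)/91 = 0
Collecting terms (coefficients in siemens):
  0.001407·V_1 - 0.00001786·V_3 = 0.01333
  0.01101·V_3 - 0.00001786·V_1 = 0
Determinant D = (0.001407)(0.01101) - (-0.00001786)(-0.00001786) = 0.00001548
V_1 = [(0.01333)(0.01101) - (-0.00001786)(0)]/D = 9.478 V
V_3 = [(0.001407)(0) - (0.01333)(-0.00001786)]/D = 0.01538 V
Power in each resistor, P = (ΔV)²/R:
  P_R1 = (10 - 9.478)²/750 = 0.0003628 W
  P_R2 = (9.478 - 0)²/18000 = 0.004991 W
  P_R3 = (9.478 - 0.01538)²/56000 = 0.001599 W
  P_R4 = (0 - 0.01538)²/91 = 0.000002598 W
P_total = P_R1 + P_R2 + P_R3 + P_R4 = 0.006956 W

Final answer: 0.006956 W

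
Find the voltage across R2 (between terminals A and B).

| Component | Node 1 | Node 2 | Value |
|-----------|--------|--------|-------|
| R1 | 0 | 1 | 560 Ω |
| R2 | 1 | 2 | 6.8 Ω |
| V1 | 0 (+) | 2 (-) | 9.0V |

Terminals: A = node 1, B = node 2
R1 and R2 are in series across V1 (node 0 → node 1 → node 2), and the output A–B is taken across R2, so this is a voltage divider.
Series current: I = V1/(R1 + R2) = 9/(560 + 6.8) = 9/566.8 = 0.01588 A
V_R2 = I × R2 = V1 × R2/(R1 + R2) = 9 × 6.8/566.8 = 0.108 V

Final answer: 0.108 V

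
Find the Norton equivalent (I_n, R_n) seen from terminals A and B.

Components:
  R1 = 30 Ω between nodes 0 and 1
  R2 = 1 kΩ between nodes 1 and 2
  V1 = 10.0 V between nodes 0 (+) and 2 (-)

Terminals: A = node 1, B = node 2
Find the Thévenin equivalent first; then I_n = V_th/R_th and R_n = R_th.
Step 1 — V_th is the open-circuit voltage V_A - V_B (nothing connected across the terminals).
Nodal analysis, taking node 2 as the 0 V reference.
Source V1 fixes V_0 = 10 V.
KCL at each unknown node (sum of currents leaving = 0; resistances in Ω):
  Node 1: (V_1 - 10)/30 + (V_1 - 0)/1000 = 0
Collecting terms: 0.03433 × V_1 = 0.3333  =>  V_1 = 9.709 V
V_th = V_1 - V_2 = 9.709 - 0 = 9.709 V
Step 2 — R_th: zero the source — replace V1 by a short circuit (node 2 merges into node 0) — and find the resistance seen between A (node 1) and B (node 0).
Reduce the network between node 1 (A) and node 0 (B) by series/parallel combination:
  Rp1 = R1 ‖ R2 (parallel, both between nodes 0 and 1) = 1/(1/30 + 1/1000) = 29.13 Ω
R_th = 29.13 Ω
I_n = V_th/R_th = 9.709/29.13 = 0.3333 A, and R_n = R_th = 29.13 Ω

Final answer: I_n = 0.3333 A, R_n = 29.13 Ω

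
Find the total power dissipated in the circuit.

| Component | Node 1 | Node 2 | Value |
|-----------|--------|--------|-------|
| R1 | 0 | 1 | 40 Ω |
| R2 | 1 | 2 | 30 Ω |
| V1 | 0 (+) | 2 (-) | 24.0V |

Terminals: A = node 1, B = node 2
Nodal analysis, taking node 2 as the 0 V reference.
Source V1 fixes V_0 = 24 V.
KCL at each unknown node (sum of currents leaving = 0; resistances in Ω):
  Node 1: (V_1 - 24)/40 + (V_1 - 0)/30 = 0
Collecting terms: 0.05833 × V_1 = 0.6  =>  V_1 = 10.29 V
Power in each resistor, P = (ΔV)²/R:
  P_R1 = (24 - 10.29)²/40 = 4.702 W
  P_R2 = (10.29 - 0)²/30 = 3.527 W
P_total = P_R1 + P_R2 = 8.229 W

Final answer: 8.229 W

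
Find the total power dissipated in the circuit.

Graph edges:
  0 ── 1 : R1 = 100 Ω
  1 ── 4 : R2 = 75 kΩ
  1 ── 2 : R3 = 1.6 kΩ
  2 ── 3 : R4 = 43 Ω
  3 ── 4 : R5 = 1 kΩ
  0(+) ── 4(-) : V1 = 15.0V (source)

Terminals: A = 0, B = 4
Nodal analysis, taking node 4 as the 0 V reference.
Source V1 fixes V_0 = 15 V.
KCL at each unknown node (sum of currents leaving = 0; resistances in Ω):
  Node 1: (V_1 - 15)/100 + (V_1 - 0)/75000 + (V_1 - V_2)/1600 = 0
  Node 2: (V_2 - V_1)/1600 + (V_2 - V_3)/43 = 0
  Node 3: (V_3 - V_2)/43 + (V_3 - 0)/1000 = 0
Collecting terms (coefficients in siemens):
  0.01064·V_1 - 0.000625·V_2 = 0.15
  0.02388·V_2 - 0.000625·V_1 - 0.02326·V_3 = 0
  0.02426·V_3 - 0.02326·V_2 = 0
Solving these 3 simultaneous equations (Gaussian elimination) gives:
  V_1 = 14.43 V, V_2 = 5.696 V, V_3 = 5.461 V
Power in each resistor, P = (ΔV)²/R:
  P_R1 = (15 - 14.43)²/100 = 0.003197 W
  P_R2 = (14.43 - 0)²/75000 = 0.002778 W
  P_R3 = (14.43 - 5.696)²/1600 = 0.04772 W
  P_R4 = (5.696 - 5.461)²/43 = 0.001283 W
  P_R5 = (5.461 - 0)²/1000 = 0.02983 W
P_total = P_R1 + P_R2 + P_R3 + P_R4 + P_R5 = 0.08481 W

Final answer: 0.08481 W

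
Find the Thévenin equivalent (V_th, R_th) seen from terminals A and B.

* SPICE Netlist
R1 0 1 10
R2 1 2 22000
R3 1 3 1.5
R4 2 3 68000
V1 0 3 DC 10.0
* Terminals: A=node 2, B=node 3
Step 1 — V_th is the open-circuit voltage V_A - V_B (nothing connected across the terminals).
Nodal analysis, taking node 3 as the 0 V reference.
Source V1 fixes V_0 = 10 V.
KCL at each unknown node (sum of currents leaving = 0; resistances in Ω):
  Node 1: (V_1 - 10)/10 + (V_1 - V_2)/22000 + (V_1 - 0)/1.5 = 0
  Node 2: (V_2 - V_1)/22000 + (V_2 - 0)/68000 = 0
Collecting terms (coefficients in siemens):
  0.7667·V_1 - 0.00004545·V_2 = 1
  0.00006016·V_2 - 0.00004545·V_1 = 0
Determinant D = (0.7667)(0.00006016) - (-0.00004545)(-0.00004545) = 0.00004612
V_1 = [(1)(0.00006016) - (-0.00004545)(0)]/D = 1.304 V
V_2 = [(0.7667)(0) - (1)(-0.00004545)]/D = 0.9855 V
V_th = V_2 - V_3 = 0.9855 - 0 = 0.9855 V
Step 2 — R_th: zero the source — replace V1 by a short circuit (node 3 merges into node 0) — and find the resistance seen between A (node 2) and B (node 0).
Reduce the network between node 2 (A) and node 0 (B) by series/parallel combination:
  Rp1 = R1 ‖ R3 (parallel, both between nodes 0 and 1) = 1/(1/10 + 1/1.5) = 1.304 Ω
  Rs1 = R2 + Rp1 (series, joined only at node 1) = 22000 + 1.304 = 22000 Ω
  Rp2 = R4 ‖ Rs1 (parallel, both between nodes 0 and 2) = 1/(1/68000 + 1/22000) = 16620 Ω
R_th = 16.62 kΩ

Final answer: V_th = 0.9855 V, R_th = 16.62 kΩ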